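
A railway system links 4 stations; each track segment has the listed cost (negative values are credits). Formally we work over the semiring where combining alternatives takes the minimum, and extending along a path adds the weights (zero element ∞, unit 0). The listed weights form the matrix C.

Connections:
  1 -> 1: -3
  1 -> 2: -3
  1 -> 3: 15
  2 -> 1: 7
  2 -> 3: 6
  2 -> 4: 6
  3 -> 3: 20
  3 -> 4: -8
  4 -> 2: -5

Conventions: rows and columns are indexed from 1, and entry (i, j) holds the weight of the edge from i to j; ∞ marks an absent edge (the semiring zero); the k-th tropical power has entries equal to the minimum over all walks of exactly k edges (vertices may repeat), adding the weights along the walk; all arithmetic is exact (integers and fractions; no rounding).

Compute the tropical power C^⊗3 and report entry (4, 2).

C^⊗2:
  [-6, -6, 3, 3]
  [4, 1, 22, -2]
  [∞, -13, 40, 12]
  [2, ∞, 1, 1]
C^⊗3:
  [-9, -9, 0, -5]
  [1, -7, 7, 7]
  [-6, 7, -7, -7]
  [-1, -4, 17, -7]
Key observation: the optimum is the walk 4->2->4->2, with weight (-5) + 6 + (-5) = -4.
Optimal value attained by: walk 4->2->4->2.
Answer: (C^⊗3)[4][2] = -4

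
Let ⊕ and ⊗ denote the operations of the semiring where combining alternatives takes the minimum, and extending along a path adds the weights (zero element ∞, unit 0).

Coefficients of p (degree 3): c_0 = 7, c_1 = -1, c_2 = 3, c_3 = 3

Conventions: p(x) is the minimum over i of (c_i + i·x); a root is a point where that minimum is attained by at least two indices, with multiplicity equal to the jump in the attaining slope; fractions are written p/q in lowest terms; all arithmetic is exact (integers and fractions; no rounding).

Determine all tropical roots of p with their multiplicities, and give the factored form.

hull edge (i=0, c=7) to (i=1, c=-1): slope -8, span 1
hull edge (i=1, c=-1) to (i=3, c=3): slope 2, span 2
Factored form: p(x) = 3 ⊗ (x ⊕ (-2)) ⊗ (x ⊕ (-2)) ⊗ (x ⊕ 8)
Answer: roots = -2 (mult 2), 8 (mult 1)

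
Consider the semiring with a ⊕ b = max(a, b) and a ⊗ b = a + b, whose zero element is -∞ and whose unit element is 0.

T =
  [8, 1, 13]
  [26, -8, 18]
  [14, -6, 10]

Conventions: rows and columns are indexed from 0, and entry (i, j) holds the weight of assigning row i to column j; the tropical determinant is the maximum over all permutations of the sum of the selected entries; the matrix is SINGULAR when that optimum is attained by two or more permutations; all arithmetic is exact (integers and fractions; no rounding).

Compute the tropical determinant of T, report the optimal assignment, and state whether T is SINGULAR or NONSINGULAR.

σ = (0, 1, 2): 8 + (-8) + 10 = 10
σ = (0, 2, 1): 8 + 18 + (-6) = 20
σ = (1, 0, 2): 1 + 26 + 10 = 37
σ = (1, 2, 0): 1 + 18 + 14 = 33
σ = (2, 0, 1): 13 + 26 + (-6) = 33
σ = (2, 1, 0): 13 + (-8) + 14 = 19
Optimal value attained by: σ = (1, 0, 2).
Answer: det⊕(T) = 37; verdict: NONSINGULAR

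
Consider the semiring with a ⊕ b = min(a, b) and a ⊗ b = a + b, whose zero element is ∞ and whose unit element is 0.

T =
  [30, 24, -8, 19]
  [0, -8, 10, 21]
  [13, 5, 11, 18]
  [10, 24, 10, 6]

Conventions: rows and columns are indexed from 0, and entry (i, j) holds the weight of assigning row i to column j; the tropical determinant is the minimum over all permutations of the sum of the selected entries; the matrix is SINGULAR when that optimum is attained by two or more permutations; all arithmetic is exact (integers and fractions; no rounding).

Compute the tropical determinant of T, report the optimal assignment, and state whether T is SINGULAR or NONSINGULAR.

σ = (0, 1, 2, 3): 30 + (-8) + 11 + 6 = 39
σ = (0, 1, 3, 2): 30 + (-8) + 18 + 10 = 50
σ = (0, 2, 1, 3): 30 + 10 + 5 + 6 = 51
σ = (0, 2, 3, 1): 30 + 10 + 18 + 24 = 82
σ = (0, 3, 1, 2): 30 + 21 + 5 + 10 = 66
σ = (0, 3, 2, 1): 30 + 21 + 11 + 24 = 86
σ = (1, 0, 2, 3): 24 + 0 + 11 + 6 = 41
σ = (1, 0, 3, 2): 24 + 0 + 18 + 10 = 52
σ = (1, 2, 0, 3): 24 + 10 + 13 + 6 = 53
σ = (1, 2, 3, 0): 24 + 10 + 18 + 10 = 62
σ = (1, 3, 0, 2): 24 + 21 + 13 + 10 = 68
σ = (1, 3, 2, 0): 24 + 21 + 11 + 10 = 66
σ = (2, 0, 1, 3): (-8) + 0 + 5 + 6 = 3
σ = (2, 0, 3, 1): (-8) + 0 + 18 + 24 = 34
σ = (2, 1, 0, 3): (-8) + (-8) + 13 + 6 = 3
σ = (2, 1, 3, 0): (-8) + (-8) + 18 + 10 = 12
σ = (2, 3, 0, 1): (-8) + 21 + 13 + 24 = 50
σ = (2, 3, 1, 0): (-8) + 21 + 5 + 10 = 28
σ = (3, 0, 1, 2): 19 + 0 + 5 + 10 = 34
σ = (3, 0, 2, 1): 19 + 0 + 11 + 24 = 54
σ = (3, 1, 0, 2): 19 + (-8) + 13 + 10 = 34
σ = (3, 1, 2, 0): 19 + (-8) + 11 + 10 = 32
σ = (3, 2, 0, 1): 19 + 10 + 13 + 24 = 66
σ = (3, 2, 1, 0): 19 + 10 + 5 + 10 = 44
Optimal value attained by: σ = (2, 0, 1, 3).
Answer: det⊕(T) = 3; verdict: SINGULAR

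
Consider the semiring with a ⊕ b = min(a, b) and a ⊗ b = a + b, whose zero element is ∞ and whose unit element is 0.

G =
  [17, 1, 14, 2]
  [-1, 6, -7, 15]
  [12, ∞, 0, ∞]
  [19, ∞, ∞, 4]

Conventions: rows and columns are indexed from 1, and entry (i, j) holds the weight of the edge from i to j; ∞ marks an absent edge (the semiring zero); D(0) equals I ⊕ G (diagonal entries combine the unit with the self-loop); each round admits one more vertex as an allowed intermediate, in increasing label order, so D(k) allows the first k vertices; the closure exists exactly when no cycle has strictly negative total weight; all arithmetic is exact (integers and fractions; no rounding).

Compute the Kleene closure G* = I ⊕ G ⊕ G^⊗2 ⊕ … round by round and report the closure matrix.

D(0):
  [0, 1, 14, 2]
  [-1, 0, -7, 15]
  [12, ∞, 0, ∞]
  [19, ∞, ∞, 0]
D(1):
  [0, 1, 14, 2]
  [-1, 0, -7, 1]
  [12, 13, 0, 14]
  [19, 20, 33, 0]
D(2):
  [0, 1, -6, 2]
  [-1, 0, -7, 1]
  [12, 13, 0, 14]
  [19, 20, 13, 0]
D(3):
  [0, 1, -6, 2]
  [-1, 0, -7, 1]
  [12, 13, 0, 14]
  [19, 20, 13, 0]
D(4):
  [0, 1, -6, 2]
  [-1, 0, -7, 1]
  [12, 13, 0, 14]
  [19, 20, 13, 0]
Answer: G* = [[0, 1, -6, 2], [-1, 0, -7, 1], [12, 13, 0, 14], [19, 20, 13, 0]]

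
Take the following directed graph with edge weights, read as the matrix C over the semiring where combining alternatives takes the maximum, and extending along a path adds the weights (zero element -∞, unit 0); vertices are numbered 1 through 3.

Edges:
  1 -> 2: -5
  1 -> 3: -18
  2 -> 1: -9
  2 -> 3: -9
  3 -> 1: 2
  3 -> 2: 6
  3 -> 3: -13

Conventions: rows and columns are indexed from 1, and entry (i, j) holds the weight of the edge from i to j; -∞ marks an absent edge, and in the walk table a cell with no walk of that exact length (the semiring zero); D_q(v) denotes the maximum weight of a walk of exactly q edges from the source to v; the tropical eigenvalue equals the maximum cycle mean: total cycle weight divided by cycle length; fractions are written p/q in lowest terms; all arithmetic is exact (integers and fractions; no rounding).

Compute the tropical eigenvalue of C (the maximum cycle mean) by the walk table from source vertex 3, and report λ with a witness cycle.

q=0: [-∞, -∞, 0]
q=1: [2, 6, -13]
q=2: [-3, -3, -3]
q=3: [-1, 3, -12]
Optimal cycle mean attained by: cycle 2->3->2, total (-9) + 6, length 2.
Answer: λ = -3/2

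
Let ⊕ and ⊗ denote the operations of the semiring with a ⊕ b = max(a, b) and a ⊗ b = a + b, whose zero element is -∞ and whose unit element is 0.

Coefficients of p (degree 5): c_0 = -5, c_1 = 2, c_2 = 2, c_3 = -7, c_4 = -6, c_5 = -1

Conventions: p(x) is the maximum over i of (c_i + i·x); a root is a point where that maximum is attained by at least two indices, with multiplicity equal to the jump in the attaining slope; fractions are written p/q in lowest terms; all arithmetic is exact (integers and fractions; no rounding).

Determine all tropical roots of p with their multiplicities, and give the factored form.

hull edge (i=0, c=-5) to (i=1, c=2): slope 7, span 1
hull edge (i=1, c=2) to (i=2, c=2): slope 0, span 1
hull edge (i=2, c=2) to (i=5, c=-1): slope -1, span 3
Factored form: p(x) = -1 ⊗ (x ⊕ (-7)) ⊗ (x ⊕ 0) ⊗ (x ⊕ 1) ⊗ (x ⊕ 1) ⊗ (x ⊕ 1)
Answer: roots = -7 (mult 1), 0 (mult 1), 1 (mult 3)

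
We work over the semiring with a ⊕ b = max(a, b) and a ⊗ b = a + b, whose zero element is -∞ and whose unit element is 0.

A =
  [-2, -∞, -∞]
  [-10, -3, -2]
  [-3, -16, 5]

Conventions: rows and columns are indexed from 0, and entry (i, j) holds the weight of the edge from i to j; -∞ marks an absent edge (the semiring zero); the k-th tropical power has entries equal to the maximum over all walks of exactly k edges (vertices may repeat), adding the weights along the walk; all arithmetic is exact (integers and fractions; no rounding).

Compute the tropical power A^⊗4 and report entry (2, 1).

A^⊗2:
  [-4, -∞, -∞]
  [-5, -6, 3]
  [2, -11, 10]
A^⊗3:
  [-6, -∞, -∞]
  [0, -9, 8]
  [7, -6, 15]
A^⊗4:
  [-8, -∞, -∞]
  [5, -8, 13]
  [12, -1, 20]
Key observation: the optimum is the walk 2->2->2->2->1, with weight 5 + 5 + 5 + (-16) = -1.
Optimal value attained by: walk 2->2->2->2->1.
Answer: (A^⊗4)[2][1] = -1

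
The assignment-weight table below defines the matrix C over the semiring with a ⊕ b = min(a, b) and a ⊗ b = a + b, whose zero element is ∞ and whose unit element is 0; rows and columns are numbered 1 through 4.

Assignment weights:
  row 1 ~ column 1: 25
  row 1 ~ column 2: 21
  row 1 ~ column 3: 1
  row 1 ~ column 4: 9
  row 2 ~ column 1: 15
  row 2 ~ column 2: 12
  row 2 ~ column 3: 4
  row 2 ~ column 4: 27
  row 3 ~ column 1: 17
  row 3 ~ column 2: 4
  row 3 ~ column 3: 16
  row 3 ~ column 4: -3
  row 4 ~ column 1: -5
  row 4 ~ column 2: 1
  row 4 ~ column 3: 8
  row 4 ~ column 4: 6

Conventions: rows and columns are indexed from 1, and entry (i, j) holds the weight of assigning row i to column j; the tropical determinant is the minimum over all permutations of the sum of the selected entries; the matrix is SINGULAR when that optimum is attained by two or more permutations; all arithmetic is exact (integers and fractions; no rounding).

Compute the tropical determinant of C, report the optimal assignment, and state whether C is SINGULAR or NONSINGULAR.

σ = (1, 2, 3, 4): 25 + 12 + 16 + 6 = 59
σ = (1, 2, 4, 3): 25 + 12 + (-3) + 8 = 42
σ = (1, 3, 2, 4): 25 + 4 + 4 + 6 = 39
σ = (1, 3, 4, 2): 25 + 4 + (-3) + 1 = 27
σ = (1, 4, 2, 3): 25 + 27 + 4 + 8 = 64
σ = (1, 4, 3, 2): 25 + 27 + 16 + 1 = 69
σ = (2, 1, 3, 4): 21 + 15 + 16 + 6 = 58
σ = (2, 1, 4, 3): 21 + 15 + (-3) + 8 = 41
σ = (2, 3, 1, 4): 21 + 4 + 17 + 6 = 48
σ = (2, 3, 4, 1): 21 + 4 + (-3) + (-5) = 17
σ = (2, 4, 1, 3): 21 + 27 + 17 + 8 = 73
σ = (2, 4, 3, 1): 21 + 27 + 16 + (-5) = 59
σ = (3, 1, 2, 4): 1 + 15 + 4 + 6 = 26
σ = (3, 1, 4, 2): 1 + 15 + (-3) + 1 = 14
σ = (3, 2, 1, 4): 1 + 12 + 17 + 6 = 36
σ = (3, 2, 4, 1): 1 + 12 + (-3) + (-5) = 5
σ = (3, 4, 1, 2): 1 + 27 + 17 + 1 = 46
σ = (3, 4, 2, 1): 1 + 27 + 4 + (-5) = 27
σ = (4, 1, 2, 3): 9 + 15 + 4 + 8 = 36
σ = (4, 1, 3, 2): 9 + 15 + 16 + 1 = 41
σ = (4, 2, 1, 3): 9 + 12 + 17 + 8 = 46
σ = (4, 2, 3, 1): 9 + 12 + 16 + (-5) = 32
σ = (4, 3, 1, 2): 9 + 4 + 17 + 1 = 31
σ = (4, 3, 2, 1): 9 + 4 + 4 + (-5) = 12
Optimal value attained by: σ = (3, 2, 4, 1).
Answer: det⊕(C) = 5; verdict: NONSINGULAR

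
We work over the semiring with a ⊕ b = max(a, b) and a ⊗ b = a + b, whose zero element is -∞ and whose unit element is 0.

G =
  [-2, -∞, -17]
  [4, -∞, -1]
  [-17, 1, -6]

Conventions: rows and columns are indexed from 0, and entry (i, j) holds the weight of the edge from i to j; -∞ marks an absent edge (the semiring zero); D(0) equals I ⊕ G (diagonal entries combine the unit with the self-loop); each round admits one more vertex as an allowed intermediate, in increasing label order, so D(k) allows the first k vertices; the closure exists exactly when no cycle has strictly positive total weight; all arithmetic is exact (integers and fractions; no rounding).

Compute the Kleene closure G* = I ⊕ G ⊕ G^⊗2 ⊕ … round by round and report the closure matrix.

D(0):
  [0, -∞, -17]
  [4, 0, -1]
  [-17, 1, 0]
D(1):
  [0, -∞, -17]
  [4, 0, -1]
  [-17, 1, 0]
D(2):
  [0, -∞, -17]
  [4, 0, -1]
  [5, 1, 0]
D(3):
  [0, -16, -17]
  [4, 0, -1]
  [5, 1, 0]
Answer: G* = [[0, -16, -17], [4, 0, -1], [5, 1, 0]]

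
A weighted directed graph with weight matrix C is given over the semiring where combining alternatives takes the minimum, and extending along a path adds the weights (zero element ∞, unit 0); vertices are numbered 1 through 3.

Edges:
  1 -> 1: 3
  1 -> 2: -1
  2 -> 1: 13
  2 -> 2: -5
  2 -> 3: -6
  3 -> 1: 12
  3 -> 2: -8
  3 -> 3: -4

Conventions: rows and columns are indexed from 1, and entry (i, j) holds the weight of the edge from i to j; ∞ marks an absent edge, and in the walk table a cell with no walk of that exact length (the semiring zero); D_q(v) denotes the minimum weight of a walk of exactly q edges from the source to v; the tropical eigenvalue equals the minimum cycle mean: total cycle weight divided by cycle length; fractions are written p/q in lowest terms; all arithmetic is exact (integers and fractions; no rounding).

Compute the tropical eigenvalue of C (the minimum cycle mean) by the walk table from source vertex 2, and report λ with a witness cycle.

q=0: [∞, 0, ∞]
q=1: [13, -5, -6]
q=2: [6, -14, -11]
q=3: [-1, -19, -20]
Optimal cycle mean attained by: cycle 2->3->2, total (-6) + (-8), length 2.
Answer: λ = -7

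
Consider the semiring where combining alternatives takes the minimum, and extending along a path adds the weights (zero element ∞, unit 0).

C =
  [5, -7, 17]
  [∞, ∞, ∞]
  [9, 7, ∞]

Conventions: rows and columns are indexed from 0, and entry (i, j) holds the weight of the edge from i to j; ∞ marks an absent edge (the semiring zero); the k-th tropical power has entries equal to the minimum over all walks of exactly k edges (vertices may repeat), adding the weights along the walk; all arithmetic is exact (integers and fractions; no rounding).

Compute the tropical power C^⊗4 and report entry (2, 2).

C^⊗2:
  [10, -2, 22]
  [∞, ∞, ∞]
  [14, 2, 26]
C^⊗3:
  [15, 3, 27]
  [∞, ∞, ∞]
  [19, 7, 31]
C^⊗4:
  [20, 8, 32]
  [∞, ∞, ∞]
  [24, 12, 36]
Key observation: the optimum is the walk 2->0->0->0->2, with weight 9 + 5 + 5 + 17 = 36.
Optimal value attained by: walk 2->0->0->0->2.
Answer: (C^⊗4)[2][2] = 36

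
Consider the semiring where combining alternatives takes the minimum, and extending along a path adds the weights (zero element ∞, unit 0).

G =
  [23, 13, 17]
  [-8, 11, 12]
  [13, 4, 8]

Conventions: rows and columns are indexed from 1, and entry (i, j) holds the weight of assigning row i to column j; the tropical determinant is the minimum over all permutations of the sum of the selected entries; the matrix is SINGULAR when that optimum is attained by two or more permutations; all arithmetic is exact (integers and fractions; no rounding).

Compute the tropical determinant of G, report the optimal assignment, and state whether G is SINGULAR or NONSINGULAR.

σ = (1, 2, 3): 23 + 11 + 8 = 42
σ = (1, 3, 2): 23 + 12 + 4 = 39
σ = (2, 1, 3): 13 + (-8) + 8 = 13
σ = (2, 3, 1): 13 + 12 + 13 = 38
σ = (3, 1, 2): 17 + (-8) + 4 = 13
σ = (3, 2, 1): 17 + 11 + 13 = 41
Optimal value attained by: σ = (2, 1, 3).
Answer: det⊕(G) = 13; verdict: SINGULAR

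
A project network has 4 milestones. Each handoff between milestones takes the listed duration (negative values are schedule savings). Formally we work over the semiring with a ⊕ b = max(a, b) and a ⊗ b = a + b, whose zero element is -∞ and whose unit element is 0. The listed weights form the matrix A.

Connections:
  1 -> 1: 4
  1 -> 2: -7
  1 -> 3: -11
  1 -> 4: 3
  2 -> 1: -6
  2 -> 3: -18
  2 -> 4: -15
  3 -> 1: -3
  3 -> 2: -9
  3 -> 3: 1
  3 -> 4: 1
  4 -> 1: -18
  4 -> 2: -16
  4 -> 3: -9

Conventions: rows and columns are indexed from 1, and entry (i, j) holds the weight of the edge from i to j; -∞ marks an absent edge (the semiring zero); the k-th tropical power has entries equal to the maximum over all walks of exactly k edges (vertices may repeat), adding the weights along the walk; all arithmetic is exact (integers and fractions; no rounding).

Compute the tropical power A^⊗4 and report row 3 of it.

A^⊗2:
  [8, -3, -6, 7]
  [-2, -13, -17, -3]
  [1, -8, 2, 2]
  [-12, -18, -8, -8]
A^⊗3:
  [12, 1, -2, 11]
  [2, -9, -12, 1]
  [5, -6, 3, 4]
  [-8, -17, -7, -7]
A^⊗4:
  [16, 5, 2, 15]
  [6, -5, -8, 5]
  [9, -2, 4, 8]
  [-4, -15, -6, -5]
Answer: row 3 of A^⊗4 = [9, -2, 4, 8]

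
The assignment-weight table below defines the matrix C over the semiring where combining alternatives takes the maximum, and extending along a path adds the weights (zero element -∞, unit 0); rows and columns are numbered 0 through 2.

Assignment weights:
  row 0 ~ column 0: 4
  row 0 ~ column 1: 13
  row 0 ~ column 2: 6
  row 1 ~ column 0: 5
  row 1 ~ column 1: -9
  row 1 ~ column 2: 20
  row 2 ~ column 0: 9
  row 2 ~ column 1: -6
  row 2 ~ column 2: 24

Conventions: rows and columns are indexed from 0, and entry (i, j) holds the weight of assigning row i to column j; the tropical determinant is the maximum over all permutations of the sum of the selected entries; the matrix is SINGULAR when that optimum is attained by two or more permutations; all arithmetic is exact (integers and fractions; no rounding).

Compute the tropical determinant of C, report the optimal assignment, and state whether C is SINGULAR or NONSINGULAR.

σ = (0, 1, 2): 4 + (-9) + 24 = 19
σ = (0, 2, 1): 4 + 20 + (-6) = 18
σ = (1, 0, 2): 13 + 5 + 24 = 42
σ = (1, 2, 0): 13 + 20 + 9 = 42
σ = (2, 0, 1): 6 + 5 + (-6) = 5
σ = (2, 1, 0): 6 + (-9) + 9 = 6
Optimal value attained by: σ = (1, 0, 2).
Answer: det⊕(C) = 42; verdict: SINGULAR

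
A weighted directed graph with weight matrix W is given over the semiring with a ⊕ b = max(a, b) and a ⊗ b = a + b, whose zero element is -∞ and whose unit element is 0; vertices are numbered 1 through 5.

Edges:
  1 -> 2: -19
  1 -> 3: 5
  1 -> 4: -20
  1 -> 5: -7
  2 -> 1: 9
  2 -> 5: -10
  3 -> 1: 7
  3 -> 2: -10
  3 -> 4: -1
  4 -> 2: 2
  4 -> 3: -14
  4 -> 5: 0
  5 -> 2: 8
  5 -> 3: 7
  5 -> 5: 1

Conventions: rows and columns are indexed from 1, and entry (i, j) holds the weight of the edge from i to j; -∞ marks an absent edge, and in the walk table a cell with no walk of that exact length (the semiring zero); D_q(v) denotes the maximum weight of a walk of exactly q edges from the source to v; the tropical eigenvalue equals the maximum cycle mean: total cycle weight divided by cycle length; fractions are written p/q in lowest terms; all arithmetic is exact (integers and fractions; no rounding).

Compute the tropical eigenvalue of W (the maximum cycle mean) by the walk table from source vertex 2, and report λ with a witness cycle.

q=0: [-∞, 0, -∞, -∞, -∞]
q=1: [9, -∞, -∞, -∞, -10]
q=2: [-∞, -2, 14, -11, 2]
q=3: [21, 10, 9, 13, 3]
q=4: [19, 15, 26, 8, 14]
q=5: [33, 22, 24, 25, 15]
Optimal cycle mean attained by: cycle 1->3->1, total 5 + 7, length 2.
Answer: λ = 6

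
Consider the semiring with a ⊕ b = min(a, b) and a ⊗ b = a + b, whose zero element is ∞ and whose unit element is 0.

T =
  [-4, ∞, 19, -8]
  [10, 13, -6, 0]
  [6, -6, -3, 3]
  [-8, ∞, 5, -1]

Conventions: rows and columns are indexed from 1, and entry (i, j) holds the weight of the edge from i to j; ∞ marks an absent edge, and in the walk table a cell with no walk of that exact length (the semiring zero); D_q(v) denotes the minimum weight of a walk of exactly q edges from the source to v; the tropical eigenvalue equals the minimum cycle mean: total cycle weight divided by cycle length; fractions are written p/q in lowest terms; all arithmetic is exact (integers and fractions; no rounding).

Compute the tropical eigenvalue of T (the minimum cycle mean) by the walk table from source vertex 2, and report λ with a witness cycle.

q=0: [∞, 0, ∞, ∞]
q=1: [10, 13, -6, 0]
q=2: [-8, -12, -9, -3]
q=3: [-12, -15, -18, -16]
q=4: [-24, -24, -21, -20]
Optimal cycle mean attained by: cycle 1->4->1, total (-8) + (-8), length 2.
Answer: λ = -8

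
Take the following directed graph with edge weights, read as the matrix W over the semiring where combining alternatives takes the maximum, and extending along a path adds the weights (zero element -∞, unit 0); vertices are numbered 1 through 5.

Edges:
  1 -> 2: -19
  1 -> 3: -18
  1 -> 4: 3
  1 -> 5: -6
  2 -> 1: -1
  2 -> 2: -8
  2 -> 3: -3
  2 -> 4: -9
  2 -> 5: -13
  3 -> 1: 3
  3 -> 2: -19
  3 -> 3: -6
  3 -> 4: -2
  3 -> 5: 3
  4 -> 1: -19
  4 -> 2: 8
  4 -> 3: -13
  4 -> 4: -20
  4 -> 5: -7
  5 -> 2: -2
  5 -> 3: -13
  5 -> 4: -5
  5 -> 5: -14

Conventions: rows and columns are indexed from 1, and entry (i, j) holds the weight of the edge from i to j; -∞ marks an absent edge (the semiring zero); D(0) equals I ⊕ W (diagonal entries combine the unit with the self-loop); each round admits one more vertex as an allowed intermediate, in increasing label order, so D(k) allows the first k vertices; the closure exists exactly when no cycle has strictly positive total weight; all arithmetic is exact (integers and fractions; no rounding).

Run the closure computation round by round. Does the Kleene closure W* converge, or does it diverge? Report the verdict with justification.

D(0):
  [0, -19, -18, 3, -6]
  [-1, 0, -3, -9, -13]
  [3, -19, 0, -2, 3]
  [-19, 8, -13, 0, -7]
  [-∞, -2, -13, -5, 0]
D(1):
  [0, -19, -18, 3, -6]
  [-1, 0, -3, 2, -7]
  [3, -16, 0, 6, 3]
  [-19, 8, -13, 0, -7]
  [-∞, -2, -13, -5, 0]
Detection: at round 2, diagonal entry (4, 4) turns strictly positive.
Key observation: the cycle 4->2->1->4 has total weight 8 + (-1) + 3, which is strictly positive.
Answer: DIVERGES — positive cycle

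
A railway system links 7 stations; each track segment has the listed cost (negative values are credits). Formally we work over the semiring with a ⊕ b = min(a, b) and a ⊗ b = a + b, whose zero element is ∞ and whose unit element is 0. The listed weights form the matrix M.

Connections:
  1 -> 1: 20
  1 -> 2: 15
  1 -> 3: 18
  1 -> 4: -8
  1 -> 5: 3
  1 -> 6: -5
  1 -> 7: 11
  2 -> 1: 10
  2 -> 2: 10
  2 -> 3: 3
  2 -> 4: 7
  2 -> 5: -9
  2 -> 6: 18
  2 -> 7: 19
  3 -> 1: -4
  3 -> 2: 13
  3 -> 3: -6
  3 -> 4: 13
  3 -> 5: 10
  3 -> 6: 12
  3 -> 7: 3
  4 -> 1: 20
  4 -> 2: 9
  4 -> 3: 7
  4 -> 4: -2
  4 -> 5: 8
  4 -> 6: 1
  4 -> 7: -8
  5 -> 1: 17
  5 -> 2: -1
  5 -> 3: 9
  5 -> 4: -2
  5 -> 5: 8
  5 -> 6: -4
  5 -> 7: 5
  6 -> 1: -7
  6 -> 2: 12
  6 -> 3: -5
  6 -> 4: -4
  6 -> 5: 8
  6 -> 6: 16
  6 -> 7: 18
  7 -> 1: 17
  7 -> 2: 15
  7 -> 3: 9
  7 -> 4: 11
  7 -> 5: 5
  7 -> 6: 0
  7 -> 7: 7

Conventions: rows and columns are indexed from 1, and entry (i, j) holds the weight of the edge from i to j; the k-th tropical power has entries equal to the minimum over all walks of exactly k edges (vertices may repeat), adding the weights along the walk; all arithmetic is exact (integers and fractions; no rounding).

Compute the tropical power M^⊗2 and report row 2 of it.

M^⊗2:
  [-12, 1, -10, -10, 0, -7, -16]
  [-1, -10, -3, -11, -1, -13, -4]
  [-10, 7, -12, -12, -1, -9, -3]
  [-6, 7, -4, -4, -3, -8, -10]
  [-11, 7, -9, -8, -10, -1, -10]
  [-9, 5, -11, -15, -4, -12, -12]
  [-7, 4, -5, -4, 6, 1, 3]
Answer: row 2 of M^⊗2 = [-1, -10, -3, -11, -1, -13, -4]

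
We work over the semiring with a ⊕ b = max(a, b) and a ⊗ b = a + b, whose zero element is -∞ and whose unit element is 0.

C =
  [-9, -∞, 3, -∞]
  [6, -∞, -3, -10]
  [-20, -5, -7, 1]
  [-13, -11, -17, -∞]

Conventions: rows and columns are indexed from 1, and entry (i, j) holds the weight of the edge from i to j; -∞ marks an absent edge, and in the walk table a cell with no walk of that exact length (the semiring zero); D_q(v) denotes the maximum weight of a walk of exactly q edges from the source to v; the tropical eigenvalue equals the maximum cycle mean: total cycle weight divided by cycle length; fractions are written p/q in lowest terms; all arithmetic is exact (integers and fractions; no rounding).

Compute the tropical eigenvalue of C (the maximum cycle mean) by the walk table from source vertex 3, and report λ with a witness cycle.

q=0: [-∞, -∞, 0, -∞]
q=1: [-20, -5, -7, 1]
q=2: [1, -10, -8, -6]
q=3: [-4, -13, 4, -7]
q=4: [-7, -1, -1, 5]
Optimal cycle mean attained by: cycle 1->3->2->1, total 3 + (-5) + 6, length 3.
Answer: λ = 4/3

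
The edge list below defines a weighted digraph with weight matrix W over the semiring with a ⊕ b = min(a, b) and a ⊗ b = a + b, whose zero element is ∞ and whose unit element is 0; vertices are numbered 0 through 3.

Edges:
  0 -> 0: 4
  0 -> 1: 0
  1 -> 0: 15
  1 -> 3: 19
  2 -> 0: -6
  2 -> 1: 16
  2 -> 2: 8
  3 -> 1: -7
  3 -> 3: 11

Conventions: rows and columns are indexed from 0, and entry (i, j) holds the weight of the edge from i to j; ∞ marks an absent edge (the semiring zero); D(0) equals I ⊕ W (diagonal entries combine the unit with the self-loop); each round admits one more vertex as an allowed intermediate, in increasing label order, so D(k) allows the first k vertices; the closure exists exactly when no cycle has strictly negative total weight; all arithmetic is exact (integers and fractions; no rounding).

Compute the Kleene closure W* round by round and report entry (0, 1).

D(0):
  [0, 0, ∞, ∞]
  [15, 0, ∞, 19]
  [-6, 16, 0, ∞]
  [∞, -7, ∞, 0]
D(1):
  [0, 0, ∞, ∞]
  [15, 0, ∞, 19]
  [-6, -6, 0, ∞]
  [∞, -7, ∞, 0]
D(2):
  [0, 0, ∞, 19]
  [15, 0, ∞, 19]
  [-6, -6, 0, 13]
  [8, -7, ∞, 0]
D(3):
  [0, 0, ∞, 19]
  [15, 0, ∞, 19]
  [-6, -6, 0, 13]
  [8, -7, ∞, 0]
D(4):
  [0, 0, ∞, 19]
  [15, 0, ∞, 19]
  [-6, -6, 0, 13]
  [8, -7, ∞, 0]
Answer: W*[0][1] = 0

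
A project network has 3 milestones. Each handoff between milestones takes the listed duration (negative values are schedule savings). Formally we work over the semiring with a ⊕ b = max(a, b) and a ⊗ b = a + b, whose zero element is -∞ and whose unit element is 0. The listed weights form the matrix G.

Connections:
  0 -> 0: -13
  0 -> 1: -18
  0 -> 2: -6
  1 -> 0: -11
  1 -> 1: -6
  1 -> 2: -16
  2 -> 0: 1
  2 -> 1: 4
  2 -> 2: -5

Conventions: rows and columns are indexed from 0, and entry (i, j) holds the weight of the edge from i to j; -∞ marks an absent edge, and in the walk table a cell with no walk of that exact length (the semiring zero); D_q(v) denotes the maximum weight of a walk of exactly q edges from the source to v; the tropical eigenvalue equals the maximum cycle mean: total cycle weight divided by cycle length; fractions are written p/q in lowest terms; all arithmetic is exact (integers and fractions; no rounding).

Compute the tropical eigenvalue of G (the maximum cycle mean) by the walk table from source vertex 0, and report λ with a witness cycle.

q=0: [0, -∞, -∞]
q=1: [-13, -18, -6]
q=2: [-5, -2, -11]
q=3: [-10, -7, -11]
Optimal cycle mean attained by: cycle 0->2->0, total (-6) + 1, length 2.
Answer: λ = -5/2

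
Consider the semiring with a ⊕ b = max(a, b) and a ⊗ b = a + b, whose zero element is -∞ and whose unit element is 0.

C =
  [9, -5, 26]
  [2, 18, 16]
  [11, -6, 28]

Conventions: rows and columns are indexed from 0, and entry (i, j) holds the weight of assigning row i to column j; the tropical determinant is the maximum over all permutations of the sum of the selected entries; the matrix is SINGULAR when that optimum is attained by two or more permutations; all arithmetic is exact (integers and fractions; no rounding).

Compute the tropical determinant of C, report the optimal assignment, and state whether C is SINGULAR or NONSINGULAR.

σ = (0, 1, 2): 9 + 18 + 28 = 55
σ = (0, 2, 1): 9 + 16 + (-6) = 19
σ = (1, 0, 2): (-5) + 2 + 28 = 25
σ = (1, 2, 0): (-5) + 16 + 11 = 22
σ = (2, 0, 1): 26 + 2 + (-6) = 22
σ = (2, 1, 0): 26 + 18 + 11 = 55
Optimal value attained by: σ = (0, 1, 2).
Answer: det⊕(C) = 55; verdict: SINGULAR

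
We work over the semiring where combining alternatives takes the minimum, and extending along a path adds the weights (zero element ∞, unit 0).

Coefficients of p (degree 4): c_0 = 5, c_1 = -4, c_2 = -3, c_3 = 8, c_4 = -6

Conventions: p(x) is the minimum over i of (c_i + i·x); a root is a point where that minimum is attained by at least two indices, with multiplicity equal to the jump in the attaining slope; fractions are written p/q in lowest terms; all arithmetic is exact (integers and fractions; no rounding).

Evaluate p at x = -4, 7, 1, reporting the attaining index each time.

p(-4) = min(5+0·(-4)=5, -4+1·(-4)=-8, -3+2·(-4)=-11, 8+3·(-4)=-4, -6+4·(-4)=-22) = -22 (attained by i=4)
p(7) = min(5+0·7=5, -4+1·7=3, -3+2·7=11, 8+3·7=29, -6+4·7=22) = 3 (attained by i=1)
p(1) = min(5+0·1=5, -4+1·1=-3, -3+2·1=-1, 8+3·1=11, -6+4·1=-2) = -3 (attained by i=1)
Answer: p(-4) = -22; p(7) = 3; p(1) = -3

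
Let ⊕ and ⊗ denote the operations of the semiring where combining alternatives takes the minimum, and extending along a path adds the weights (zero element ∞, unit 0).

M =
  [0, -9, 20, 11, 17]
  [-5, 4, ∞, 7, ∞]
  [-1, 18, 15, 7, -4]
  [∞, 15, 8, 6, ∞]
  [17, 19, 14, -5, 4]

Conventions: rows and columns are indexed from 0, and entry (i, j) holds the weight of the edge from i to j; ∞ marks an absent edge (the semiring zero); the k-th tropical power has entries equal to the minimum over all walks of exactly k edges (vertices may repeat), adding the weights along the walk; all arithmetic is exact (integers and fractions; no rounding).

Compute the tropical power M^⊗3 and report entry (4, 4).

M^⊗2:
  [-14, -9, 19, -2, 16]
  [-5, -14, 15, 6, 12]
  [-1, -10, 10, -9, 0]
  [7, 19, 14, 12, 4]
  [13, 8, 3, -1, 8]
M^⊗3:
  [-14, -23, 6, -3, 3]
  [-19, -14, 14, -7, 11]
  [-15, -10, -1, -5, 4]
  [7, -2, 18, -1, 8]
  [2, 4, 7, 3, -1]
Key observation: the optimum is the walk 4->3->2->4, with weight (-5) + 8 + (-4) = -1.
Optimal value attained by: walk 4->3->2->4.
Answer: (M^⊗3)[4][4] = -1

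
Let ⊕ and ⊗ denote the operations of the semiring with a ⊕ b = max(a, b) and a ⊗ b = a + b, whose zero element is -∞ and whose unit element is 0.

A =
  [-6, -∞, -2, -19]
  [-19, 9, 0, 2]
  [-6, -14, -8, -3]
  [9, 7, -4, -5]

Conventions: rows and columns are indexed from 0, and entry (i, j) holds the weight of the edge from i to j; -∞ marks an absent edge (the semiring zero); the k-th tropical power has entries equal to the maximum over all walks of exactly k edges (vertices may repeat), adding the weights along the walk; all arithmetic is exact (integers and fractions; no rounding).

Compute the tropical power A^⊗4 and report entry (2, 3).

A^⊗2:
  [-8, -12, -8, -5]
  [11, 18, 9, 11]
  [6, 4, -7, -8]
  [4, 16, 7, 9]
A^⊗3:
  [4, 2, -9, -10]
  [20, 27, 18, 20]
  [1, 13, 4, 6]
  [18, 25, 16, 18]
A^⊗4:
  [-1, 11, 2, 4]
  [29, 36, 27, 29]
  [15, 22, 13, 15]
  [27, 34, 25, 27]
Key observation: the optimum is the walk 2->3->1->1->3, with weight (-3) + 7 + 9 + 2 = 15.
Optimal value attained by: walk 2->3->1->1->3.
Answer: (A^⊗4)[2][3] = 15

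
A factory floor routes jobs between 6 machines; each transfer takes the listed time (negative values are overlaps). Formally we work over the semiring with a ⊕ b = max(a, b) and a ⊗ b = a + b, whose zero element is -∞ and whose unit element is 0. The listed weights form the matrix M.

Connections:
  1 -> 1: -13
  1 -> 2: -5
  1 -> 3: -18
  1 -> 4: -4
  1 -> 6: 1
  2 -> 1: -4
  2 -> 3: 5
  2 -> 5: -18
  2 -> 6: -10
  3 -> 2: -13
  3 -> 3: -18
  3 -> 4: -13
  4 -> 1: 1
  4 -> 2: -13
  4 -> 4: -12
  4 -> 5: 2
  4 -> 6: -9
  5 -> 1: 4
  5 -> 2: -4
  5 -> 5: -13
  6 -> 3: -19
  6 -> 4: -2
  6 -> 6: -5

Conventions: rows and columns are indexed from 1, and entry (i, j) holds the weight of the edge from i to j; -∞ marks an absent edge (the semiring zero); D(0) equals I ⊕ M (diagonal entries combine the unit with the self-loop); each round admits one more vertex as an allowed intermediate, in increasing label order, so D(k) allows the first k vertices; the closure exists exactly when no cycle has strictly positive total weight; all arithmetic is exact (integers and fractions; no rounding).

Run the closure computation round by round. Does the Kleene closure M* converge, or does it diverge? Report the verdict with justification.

D(0):
  [0, -5, -18, -4, -∞, 1]
  [-4, 0, 5, -∞, -18, -10]
  [-∞, -13, 0, -13, -∞, -∞]
  [1, -13, -∞, 0, 2, -9]
  [4, -4, -∞, -∞, 0, -∞]
  [-∞, -∞, -19, -2, -∞, 0]
D(1):
  [0, -5, -18, -4, -∞, 1]
  [-4, 0, 5, -8, -18, -3]
  [-∞, -13, 0, -13, -∞, -∞]
  [1, -4, -17, 0, 2, 2]
  [4, -1, -14, 0, 0, 5]
  [-∞, -∞, -19, -2, -∞, 0]
D(2):
  [0, -5, 0, -4, -23, 1]
  [-4, 0, 5, -8, -18, -3]
  [-17, -13, 0, -13, -31, -16]
  [1, -4, 1, 0, 2, 2]
  [4, -1, 4, 0, 0, 5]
  [-∞, -∞, -19, -2, -∞, 0]
D(3):
  [0, -5, 0, -4, -23, 1]
  [-4, 0, 5, -8, -18, -3]
  [-17, -13, 0, -13, -31, -16]
  [1, -4, 1, 0, 2, 2]
  [4, -1, 4, 0, 0, 5]
  [-36, -32, -19, -2, -50, 0]
Detection: at round 4, diagonal entry (5, 5) turns strictly positive.
Key observation: the cycle 5->1->4->5 has total weight 4 + (-4) + 2, which is strictly positive.
Answer: DIVERGES — positive cycle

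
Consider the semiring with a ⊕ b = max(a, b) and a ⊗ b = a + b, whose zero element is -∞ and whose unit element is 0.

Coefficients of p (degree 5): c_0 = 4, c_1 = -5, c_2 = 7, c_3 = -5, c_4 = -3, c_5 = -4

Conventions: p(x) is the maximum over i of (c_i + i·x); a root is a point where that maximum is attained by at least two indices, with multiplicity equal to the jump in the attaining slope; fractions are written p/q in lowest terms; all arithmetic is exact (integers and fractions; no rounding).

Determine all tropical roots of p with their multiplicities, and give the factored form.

hull edge (i=0, c=4) to (i=2, c=7): slope 3/2, span 2
hull edge (i=2, c=7) to (i=5, c=-4): slope -11/3, span 3
Factored form: p(x) = -4 ⊗ (x ⊕ (-3/2)) ⊗ (x ⊕ (-3/2)) ⊗ (x ⊕ 11/3) ⊗ (x ⊕ 11/3) ⊗ (x ⊕ 11/3)
Answer: roots = -3/2 (mult 2), 11/3 (mult 3)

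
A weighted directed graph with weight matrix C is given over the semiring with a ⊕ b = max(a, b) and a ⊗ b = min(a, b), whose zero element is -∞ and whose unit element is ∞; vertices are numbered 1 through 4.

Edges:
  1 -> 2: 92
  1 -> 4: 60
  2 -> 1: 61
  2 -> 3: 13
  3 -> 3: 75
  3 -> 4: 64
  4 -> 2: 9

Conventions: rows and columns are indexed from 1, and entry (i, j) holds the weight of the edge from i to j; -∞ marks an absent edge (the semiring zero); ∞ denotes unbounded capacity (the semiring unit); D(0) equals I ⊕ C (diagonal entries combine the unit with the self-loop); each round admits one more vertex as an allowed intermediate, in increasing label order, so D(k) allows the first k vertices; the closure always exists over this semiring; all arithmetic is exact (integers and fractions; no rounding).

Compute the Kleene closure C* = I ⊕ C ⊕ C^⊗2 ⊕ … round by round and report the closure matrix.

D(0):
  [∞, 92, -∞, 60]
  [61, ∞, 13, -∞]
  [-∞, -∞, ∞, 64]
  [-∞, 9, -∞, ∞]
D(1):
  [∞, 92, -∞, 60]
  [61, ∞, 13, 60]
  [-∞, -∞, ∞, 64]
  [-∞, 9, -∞, ∞]
D(2):
  [∞, 92, 13, 60]
  [61, ∞, 13, 60]
  [-∞, -∞, ∞, 64]
  [9, 9, 9, ∞]
D(3):
  [∞, 92, 13, 60]
  [61, ∞, 13, 60]
  [-∞, -∞, ∞, 64]
  [9, 9, 9, ∞]
D(4):
  [∞, 92, 13, 60]
  [61, ∞, 13, 60]
  [9, 9, ∞, 64]
  [9, 9, 9, ∞]
Answer: C* = [[∞, 92, 13, 60], [61, ∞, 13, 60], [9, 9, ∞, 64], [9, 9, 9, ∞]]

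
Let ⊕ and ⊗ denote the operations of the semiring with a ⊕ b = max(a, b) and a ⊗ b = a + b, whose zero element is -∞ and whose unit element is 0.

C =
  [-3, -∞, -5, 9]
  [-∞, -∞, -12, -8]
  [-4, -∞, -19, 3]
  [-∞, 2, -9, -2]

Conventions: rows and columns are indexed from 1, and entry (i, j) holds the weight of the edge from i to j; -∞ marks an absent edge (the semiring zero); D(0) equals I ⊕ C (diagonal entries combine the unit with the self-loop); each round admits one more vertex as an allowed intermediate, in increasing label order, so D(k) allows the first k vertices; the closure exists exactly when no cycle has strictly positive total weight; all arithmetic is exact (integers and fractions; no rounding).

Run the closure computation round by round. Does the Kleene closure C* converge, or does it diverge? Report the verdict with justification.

D(0):
  [0, -∞, -5, 9]
  [-∞, 0, -12, -8]
  [-4, -∞, 0, 3]
  [-∞, 2, -9, 0]
D(1):
  [0, -∞, -5, 9]
  [-∞, 0, -12, -8]
  [-4, -∞, 0, 5]
  [-∞, 2, -9, 0]
D(2):
  [0, -∞, -5, 9]
  [-∞, 0, -12, -8]
  [-4, -∞, 0, 5]
  [-∞, 2, -9, 0]
D(3):
  [0, -∞, -5, 9]
  [-16, 0, -12, -7]
  [-4, -∞, 0, 5]
  [-13, 2, -9, 0]
D(4):
  [0, 11, 0, 9]
  [-16, 0, -12, -7]
  [-4, 7, 0, 5]
  [-13, 2, -9, 0]
Key observation: every diagonal entry stays at the unit through all rounds, so no improving cycle exists.
Answer: CONVERGES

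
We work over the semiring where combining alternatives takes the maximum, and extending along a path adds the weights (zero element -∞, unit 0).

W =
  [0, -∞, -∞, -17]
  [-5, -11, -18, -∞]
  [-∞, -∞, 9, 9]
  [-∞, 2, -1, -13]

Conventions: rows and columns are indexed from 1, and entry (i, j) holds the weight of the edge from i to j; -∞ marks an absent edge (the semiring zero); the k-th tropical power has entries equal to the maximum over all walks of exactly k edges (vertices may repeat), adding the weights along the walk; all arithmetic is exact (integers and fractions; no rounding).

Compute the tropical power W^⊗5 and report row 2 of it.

W^⊗2:
  [0, -15, -18, -17]
  [-5, -22, -9, -9]
  [-∞, 11, 18, 18]
  [-3, -9, 8, 8]
W^⊗3:
  [0, -15, -9, -9]
  [-5, -7, 0, 0]
  [6, 20, 27, 27]
  [-3, 10, 17, 17]
W^⊗4:
  [0, -7, 0, 0]
  [-5, 2, 9, 9]
  [15, 29, 36, 36]
  [5, 19, 26, 26]
W^⊗5:
  [0, 2, 9, 9]
  [-3, 11, 18, 18]
  [24, 38, 45, 45]
  [14, 28, 35, 35]
Answer: row 2 of W^⊗5 = [-3, 11, 18, 18]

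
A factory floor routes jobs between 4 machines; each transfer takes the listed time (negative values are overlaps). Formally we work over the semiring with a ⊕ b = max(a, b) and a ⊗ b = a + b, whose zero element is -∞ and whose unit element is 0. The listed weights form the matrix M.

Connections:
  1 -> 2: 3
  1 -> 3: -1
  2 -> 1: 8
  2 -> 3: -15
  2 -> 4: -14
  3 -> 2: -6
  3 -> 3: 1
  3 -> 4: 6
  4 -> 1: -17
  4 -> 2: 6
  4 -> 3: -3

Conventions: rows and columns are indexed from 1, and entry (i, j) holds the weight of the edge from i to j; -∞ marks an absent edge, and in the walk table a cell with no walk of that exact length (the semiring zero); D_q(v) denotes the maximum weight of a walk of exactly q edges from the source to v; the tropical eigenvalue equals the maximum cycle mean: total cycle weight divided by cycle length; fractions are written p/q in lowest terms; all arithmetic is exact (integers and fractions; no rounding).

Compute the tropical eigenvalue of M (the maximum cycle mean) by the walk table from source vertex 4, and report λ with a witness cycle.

q=0: [-∞, -∞, -∞, 0]
q=1: [-17, 6, -3, -∞]
q=2: [14, -9, -2, 3]
q=3: [-1, 17, 13, 4]
q=4: [25, 10, 14, 19]
Optimal cycle mean attained by: cycle 1->2->1, total 3 + 8, length 2.
Answer: λ = 11/2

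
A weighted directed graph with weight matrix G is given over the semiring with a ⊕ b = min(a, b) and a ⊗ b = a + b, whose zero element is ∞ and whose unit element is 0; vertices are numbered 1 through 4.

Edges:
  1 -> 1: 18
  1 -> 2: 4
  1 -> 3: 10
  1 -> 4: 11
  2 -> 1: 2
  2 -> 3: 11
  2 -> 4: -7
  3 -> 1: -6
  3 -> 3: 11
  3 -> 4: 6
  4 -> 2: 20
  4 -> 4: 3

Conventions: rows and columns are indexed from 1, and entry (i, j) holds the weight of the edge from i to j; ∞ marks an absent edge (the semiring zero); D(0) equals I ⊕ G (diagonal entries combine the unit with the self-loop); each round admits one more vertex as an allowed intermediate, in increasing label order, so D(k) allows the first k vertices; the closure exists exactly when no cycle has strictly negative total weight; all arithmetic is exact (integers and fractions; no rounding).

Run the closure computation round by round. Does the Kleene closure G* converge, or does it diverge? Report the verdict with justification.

D(0):
  [0, 4, 10, 11]
  [2, 0, 11, -7]
  [-6, ∞, 0, 6]
  [∞, 20, ∞, 0]
D(1):
  [0, 4, 10, 11]
  [2, 0, 11, -7]
  [-6, -2, 0, 5]
  [∞, 20, ∞, 0]
D(2):
  [0, 4, 10, -3]
  [2, 0, 11, -7]
  [-6, -2, 0, -9]
  [22, 20, 31, 0]
D(3):
  [0, 4, 10, -3]
  [2, 0, 11, -7]
  [-6, -2, 0, -9]
  [22, 20, 31, 0]
D(4):
  [0, 4, 10, -3]
  [2, 0, 11, -7]
  [-6, -2, 0, -9]
  [22, 20, 31, 0]
Key observation: every diagonal entry stays at the unit through all rounds, so no improving cycle exists.
Answer: CONVERGES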